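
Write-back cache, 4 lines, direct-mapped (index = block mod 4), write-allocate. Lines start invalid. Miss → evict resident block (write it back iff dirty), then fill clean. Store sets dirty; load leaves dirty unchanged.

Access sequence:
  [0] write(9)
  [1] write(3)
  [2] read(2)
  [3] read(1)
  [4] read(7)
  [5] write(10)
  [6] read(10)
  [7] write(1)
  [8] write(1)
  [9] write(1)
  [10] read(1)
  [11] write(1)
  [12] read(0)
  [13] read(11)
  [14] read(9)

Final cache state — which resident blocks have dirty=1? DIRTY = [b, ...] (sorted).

0: W B9 -> L1 miss  d=D]
1: W B3 -> L3 miss  d=D]
2: R B2 -> L2 miss  d=-]
3: R B1 -> L1 miss wb->B9  d=-]
4: R B7 -> L3 miss wb->B3  d=-]
5: W B10 -> L2 miss  d=D]
6: R B10 -> L2 hit  d=D]
7: W B1 -> L1 hit  d=D]
8: W B1 -> L1 hit  d=D]
9: W B1 -> L1 hit  d=D]
10: R B1 -> L1 hit  d=D]
11: W B1 -> L1 hit  d=D]
12: R B0 -> L0 miss  d=-]
13: R B11 -> L3 miss  d=-]
14: R B9 -> L1 miss wb->B1  d=-]

DIRTY = [10]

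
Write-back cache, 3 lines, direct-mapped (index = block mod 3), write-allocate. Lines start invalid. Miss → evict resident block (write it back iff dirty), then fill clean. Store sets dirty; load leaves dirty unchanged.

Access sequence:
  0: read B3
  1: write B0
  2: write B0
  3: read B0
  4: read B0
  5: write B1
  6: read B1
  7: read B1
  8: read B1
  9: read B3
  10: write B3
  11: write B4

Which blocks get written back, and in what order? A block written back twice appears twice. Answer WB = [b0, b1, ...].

WB = [0, 1]

  0 | R B3 → L0 miss [-]
  1 | W B0 → L0 miss [D]
  2 | W B0 → L0 hit [D]
  3 | R B0 → L0 hit [D]
  4 | R B0 → L0 hit [D]
  5 | W B1 → L1 miss [D]
  6 | R B1 → L1 hit [D]
  7 | R B1 → L1 hit [D]
  8 | R B1 → L1 hit [D]
  9 | R B3 → L0 miss wb→B0 [-]
  10 | W B3 → L0 hit [D]
  11 | W B4 → L1 miss wb→B1 [D]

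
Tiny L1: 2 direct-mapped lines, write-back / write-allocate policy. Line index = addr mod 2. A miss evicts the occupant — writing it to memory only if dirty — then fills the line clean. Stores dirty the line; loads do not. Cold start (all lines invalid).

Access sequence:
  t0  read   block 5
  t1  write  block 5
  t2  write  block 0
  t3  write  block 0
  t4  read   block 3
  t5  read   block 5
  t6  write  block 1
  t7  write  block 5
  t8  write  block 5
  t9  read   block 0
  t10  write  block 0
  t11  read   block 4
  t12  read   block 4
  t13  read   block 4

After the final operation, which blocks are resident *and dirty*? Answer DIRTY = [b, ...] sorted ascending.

  0 | R B5 → L1 miss [-]
  1 | W B5 → L1 hit [D]
  2 | W B0 → L0 miss [D]
  3 | W B0 → L0 hit [D]
  4 | R B3 → L1 miss wb→B5 [-]
  5 | R B5 → L1 miss [-]
  6 | W B1 → L1 miss [D]
  7 | W B5 → L1 miss wb→B1 [D]
  8 | W B5 → L1 hit [D]
  9 | R B0 → L0 hit [D]
  10 | W B0 → L0 hit [D]
  11 | R B4 → L0 miss wb→B0 [-]
  12 | R B4 → L0 hit [-]
  13 | R B4 → L0 hit [-]

DIRTY = [5]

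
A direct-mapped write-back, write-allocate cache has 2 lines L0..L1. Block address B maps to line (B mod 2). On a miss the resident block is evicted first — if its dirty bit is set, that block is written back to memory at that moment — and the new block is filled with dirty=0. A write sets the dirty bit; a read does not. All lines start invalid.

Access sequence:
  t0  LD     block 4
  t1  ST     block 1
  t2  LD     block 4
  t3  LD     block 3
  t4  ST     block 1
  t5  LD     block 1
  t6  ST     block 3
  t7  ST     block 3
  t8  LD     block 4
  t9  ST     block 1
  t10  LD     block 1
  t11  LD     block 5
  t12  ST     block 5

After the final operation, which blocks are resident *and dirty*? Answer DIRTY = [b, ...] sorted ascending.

0: R B4 -> L0 miss  d=-]
1: W B1 -> L1 miss  d=D]
2: R B4 -> L0 hit  d=-]
3: R B3 -> L1 miss wb->B1  d=-]
4: W B1 -> L1 miss  d=D]
5: R B1 -> L1 hit  d=D]
6: W B3 -> L1 miss wb->B1  d=D]
7: W B3 -> L1 hit  d=D]
8: R B4 -> L0 hit  d=-]
9: W B1 -> L1 miss wb->B3  d=D]
10: R B1 -> L1 hit  d=D]
11: R B5 -> L1 miss wb->B1  d=-]
12: W B5 -> L1 hit  d=D]

DIRTY = [5]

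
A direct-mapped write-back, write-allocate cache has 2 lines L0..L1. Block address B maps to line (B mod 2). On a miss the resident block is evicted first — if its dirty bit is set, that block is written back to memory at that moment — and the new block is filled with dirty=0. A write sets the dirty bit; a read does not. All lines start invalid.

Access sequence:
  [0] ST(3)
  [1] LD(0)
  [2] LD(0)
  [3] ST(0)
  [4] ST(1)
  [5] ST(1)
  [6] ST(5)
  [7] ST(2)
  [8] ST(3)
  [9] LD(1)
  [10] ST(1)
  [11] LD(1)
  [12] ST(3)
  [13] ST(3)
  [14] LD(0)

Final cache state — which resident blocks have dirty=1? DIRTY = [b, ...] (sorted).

DIRTY = [3]

0: W B3 → L1 miss [D]
1: R B0 → L0 miss [-]
2: R B0 → L0 hit [-]
3: W B0 → L0 hit [D]
4: W B1 → L1 miss wb→B3 [D]
5: W B1 → L1 hit [D]
6: W B5 → L1 miss wb→B1 [D]
7: W B2 → L0 miss wb→B0 [D]
8: W B3 → L1 miss wb→B5 [D]
9: R B1 → L1 miss wb→B3 [-]
10: W B1 → L1 hit [D]
11: R B1 → L1 hit [D]
12: W B3 → L1 miss wb→B1 [D]
13: W B3 → L1 hit [D]
14: R B0 → L0 miss wb→B2 [-]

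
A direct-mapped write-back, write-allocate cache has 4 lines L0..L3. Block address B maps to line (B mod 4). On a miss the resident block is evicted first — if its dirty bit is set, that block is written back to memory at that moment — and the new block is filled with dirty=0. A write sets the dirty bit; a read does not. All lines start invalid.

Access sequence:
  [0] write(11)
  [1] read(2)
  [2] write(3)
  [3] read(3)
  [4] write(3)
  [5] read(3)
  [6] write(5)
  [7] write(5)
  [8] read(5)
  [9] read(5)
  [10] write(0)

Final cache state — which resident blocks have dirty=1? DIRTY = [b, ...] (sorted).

0: W B11 → L3 miss [D]
1: R B2 → L2 miss [-]
2: W B3 → L3 miss wb→B11 [D]
3: R B3 → L3 hit [D]
4: W B3 → L3 hit [D]
5: R B3 → L3 hit [D]
6: W B5 → L1 miss [D]
7: W B5 → L1 hit [D]
8: R B5 → L1 hit [D]
9: R B5 → L1 hit [D]
10: W B0 → L0 miss [D]

DIRTY = [0, 3, 5]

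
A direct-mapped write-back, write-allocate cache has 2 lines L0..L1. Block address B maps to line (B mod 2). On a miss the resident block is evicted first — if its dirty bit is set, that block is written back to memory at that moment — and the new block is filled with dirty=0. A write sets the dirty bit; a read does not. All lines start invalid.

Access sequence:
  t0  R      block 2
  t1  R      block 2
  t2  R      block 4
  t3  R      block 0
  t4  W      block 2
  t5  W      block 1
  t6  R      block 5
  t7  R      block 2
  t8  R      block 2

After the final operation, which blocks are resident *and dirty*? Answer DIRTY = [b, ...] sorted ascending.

DIRTY = [2]

0: R B2 → L0 miss [-]
1: R B2 → L0 hit [-]
2: R B4 → L0 miss [-]
3: R B0 → L0 miss [-]
4: W B2 → L0 miss [D]
5: W B1 → L1 miss [D]
6: R B5 → L1 miss wb→B1 [-]
7: R B2 → L0 hit [D]
8: R B2 → L0 hit [D]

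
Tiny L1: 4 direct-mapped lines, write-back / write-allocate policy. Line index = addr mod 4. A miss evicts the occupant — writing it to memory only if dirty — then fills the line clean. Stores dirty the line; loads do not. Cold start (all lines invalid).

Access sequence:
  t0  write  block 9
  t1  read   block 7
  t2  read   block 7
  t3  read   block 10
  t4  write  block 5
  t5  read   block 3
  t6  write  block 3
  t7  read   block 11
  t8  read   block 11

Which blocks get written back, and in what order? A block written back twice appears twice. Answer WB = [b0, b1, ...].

0: W B9 -> L1 miss  d=D]
1: R B7 -> L3 miss  d=-]
2: R B7 -> L3 hit  d=-]
3: R B10 -> L2 miss  d=-]
4: W B5 -> L1 miss wb->B9  d=D]
5: R B3 -> L3 miss  d=-]
6: W B3 -> L3 hit  d=D]
7: R B11 -> L3 miss wb->B3  d=-]
8: R B11 -> L3 hit  d=-]

WB = [9, 3]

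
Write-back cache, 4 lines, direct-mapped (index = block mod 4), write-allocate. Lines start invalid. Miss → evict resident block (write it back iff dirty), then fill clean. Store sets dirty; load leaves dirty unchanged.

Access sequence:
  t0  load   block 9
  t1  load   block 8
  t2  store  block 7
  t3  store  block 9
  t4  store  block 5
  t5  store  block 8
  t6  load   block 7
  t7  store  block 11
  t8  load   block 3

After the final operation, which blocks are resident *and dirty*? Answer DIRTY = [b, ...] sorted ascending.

DIRTY = [5, 8]

0: R B9 -> L1 miss  d=-]
1: R B8 -> L0 miss  d=-]
2: W B7 -> L3 miss  d=D]
3: W B9 -> L1 hit  d=D]
4: W B5 -> L1 miss wb->B9  d=D]
5: W B8 -> L0 hit  d=D]
6: R B7 -> L3 hit  d=D]
7: W B11 -> L3 miss wb->B7  d=D]
8: R B3 -> L3 miss wb->B11  d=-]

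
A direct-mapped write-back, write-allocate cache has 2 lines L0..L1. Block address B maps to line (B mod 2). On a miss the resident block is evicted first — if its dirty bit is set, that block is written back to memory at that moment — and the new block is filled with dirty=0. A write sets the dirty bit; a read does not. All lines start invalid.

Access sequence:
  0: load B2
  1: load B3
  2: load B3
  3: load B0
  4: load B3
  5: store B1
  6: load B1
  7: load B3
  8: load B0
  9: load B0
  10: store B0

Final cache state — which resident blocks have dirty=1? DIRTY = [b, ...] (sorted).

  0 | R B2 → L0 miss [-]
  1 | R B3 → L1 miss [-]
  2 | R B3 → L1 hit [-]
  3 | R B0 → L0 miss [-]
  4 | R B3 → L1 hit [-]
  5 | W B1 → L1 miss [D]
  6 | R B1 → L1 hit [D]
  7 | R B3 → L1 miss wb→B1 [-]
  8 | R B0 → L0 hit [-]
  9 | R B0 → L0 hit [-]
  10 | W B0 → L0 hit [D]

DIRTY = [0]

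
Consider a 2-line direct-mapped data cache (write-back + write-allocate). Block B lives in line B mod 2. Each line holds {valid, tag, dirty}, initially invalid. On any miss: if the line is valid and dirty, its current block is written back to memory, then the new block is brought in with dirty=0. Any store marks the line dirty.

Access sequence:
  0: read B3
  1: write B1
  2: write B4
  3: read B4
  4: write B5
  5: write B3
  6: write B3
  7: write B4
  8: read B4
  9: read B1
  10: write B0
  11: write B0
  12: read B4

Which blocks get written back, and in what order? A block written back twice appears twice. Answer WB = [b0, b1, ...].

WB = [1, 5, 3, 4, 0]

0: R B3 -> L1 miss  d=-]
1: W B1 -> L1 miss  d=D]
2: W B4 -> L0 miss  d=D]
3: R B4 -> L0 hit  d=D]
4: W B5 -> L1 miss wb->B1  d=D]
5: W B3 -> L1 miss wb->B5  d=D]
6: W B3 -> L1 hit  d=D]
7: W B4 -> L0 hit  d=D]
8: R B4 -> L0 hit  d=D]
9: R B1 -> L1 miss wb->B3  d=-]
10: W B0 -> L0 miss wb->B4  d=D]
11: W B0 -> L0 hit  d=D]
12: R B4 -> L0 miss wb->B0  d=-]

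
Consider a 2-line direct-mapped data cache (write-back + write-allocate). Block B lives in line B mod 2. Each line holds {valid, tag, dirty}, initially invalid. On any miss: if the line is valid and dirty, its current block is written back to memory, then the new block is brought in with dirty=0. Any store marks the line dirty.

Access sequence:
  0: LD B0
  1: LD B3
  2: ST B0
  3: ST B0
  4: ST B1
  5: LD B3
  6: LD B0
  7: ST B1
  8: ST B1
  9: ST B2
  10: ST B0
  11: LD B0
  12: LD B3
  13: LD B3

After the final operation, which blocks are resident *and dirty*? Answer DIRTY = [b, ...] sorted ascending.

  0 | R B0 → L0 miss [-]
  1 | R B3 → L1 miss [-]
  2 | W B0 → L0 hit [D]
  3 | W B0 → L0 hit [D]
  4 | W B1 → L1 miss [D]
  5 | R B3 → L1 miss wb→B1 [-]
  6 | R B0 → L0 hit [D]
  7 | W B1 → L1 miss [D]
  8 | W B1 → L1 hit [D]
  9 | W B2 → L0 miss wb→B0 [D]
  10 | W B0 → L0 miss wb→B2 [D]
  11 | R B0 → L0 hit [D]
  12 | R B3 → L1 miss wb→B1 [-]
  13 | R B3 → L1 hit [-]

DIRTY = [0]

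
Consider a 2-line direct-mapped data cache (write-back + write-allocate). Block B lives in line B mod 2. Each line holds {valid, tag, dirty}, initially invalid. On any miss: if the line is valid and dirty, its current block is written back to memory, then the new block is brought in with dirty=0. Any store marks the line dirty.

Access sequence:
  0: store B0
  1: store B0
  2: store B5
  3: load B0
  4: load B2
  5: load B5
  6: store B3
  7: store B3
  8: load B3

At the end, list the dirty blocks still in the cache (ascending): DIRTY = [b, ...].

DIRTY = [3]

0: W B0 -> L0 miss  d=D]
1: W B0 -> L0 hit  d=D]
2: W B5 -> L1 miss  d=D]
3: R B0 -> L0 hit  d=D]
4: R B2 -> L0 miss wb->B0  d=-]
5: R B5 -> L1 hit  d=D]
6: W B3 -> L1 miss wb->B5  d=D]
7: W B3 -> L1 hit  d=D]
8: R B3 -> L1 hit  d=D]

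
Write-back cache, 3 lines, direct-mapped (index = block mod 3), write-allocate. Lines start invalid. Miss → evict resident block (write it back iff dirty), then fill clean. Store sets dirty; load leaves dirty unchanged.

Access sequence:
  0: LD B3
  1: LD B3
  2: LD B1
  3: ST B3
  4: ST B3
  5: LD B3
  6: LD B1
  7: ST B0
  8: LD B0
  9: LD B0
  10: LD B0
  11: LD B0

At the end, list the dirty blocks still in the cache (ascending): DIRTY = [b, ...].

DIRTY = [0]

  0 | R B3 → L0 miss [-]
  1 | R B3 → L0 hit [-]
  2 | R B1 → L1 miss [-]
  3 | W B3 → L0 hit [D]
  4 | W B3 → L0 hit [D]
  5 | R B3 → L0 hit [D]
  6 | R B1 → L1 hit [-]
  7 | W B0 → L0 miss wb→B3 [D]
  8 | R B0 → L0 hit [D]
  9 | R B0 → L0 hit [D]
  10 | R B0 → L0 hit [D]
  11 | R B0 → L0 hit [D]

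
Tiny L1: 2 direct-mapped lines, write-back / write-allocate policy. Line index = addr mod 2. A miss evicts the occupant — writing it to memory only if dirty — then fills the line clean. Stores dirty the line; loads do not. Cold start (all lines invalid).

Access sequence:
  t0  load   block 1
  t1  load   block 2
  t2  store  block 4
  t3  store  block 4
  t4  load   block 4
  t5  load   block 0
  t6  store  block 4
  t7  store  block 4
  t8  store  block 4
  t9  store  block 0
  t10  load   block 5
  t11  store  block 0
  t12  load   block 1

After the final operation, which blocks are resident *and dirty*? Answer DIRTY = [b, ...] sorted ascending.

DIRTY = [0]

  0 | R B1 → L1 miss [-]
  1 | R B2 → L0 miss [-]
  2 | W B4 → L0 miss [D]
  3 | W B4 → L0 hit [D]
  4 | R B4 → L0 hit [D]
  5 | R B0 → L0 miss wb→B4 [-]
  6 | W B4 → L0 miss [D]
  7 | W B4 → L0 hit [D]
  8 | W B4 → L0 hit [D]
  9 | W B0 → L0 miss wb→B4 [D]
  10 | R B5 → L1 miss [-]
  11 | W B0 → L0 hit [D]
  12 | R B1 → L1 miss [-]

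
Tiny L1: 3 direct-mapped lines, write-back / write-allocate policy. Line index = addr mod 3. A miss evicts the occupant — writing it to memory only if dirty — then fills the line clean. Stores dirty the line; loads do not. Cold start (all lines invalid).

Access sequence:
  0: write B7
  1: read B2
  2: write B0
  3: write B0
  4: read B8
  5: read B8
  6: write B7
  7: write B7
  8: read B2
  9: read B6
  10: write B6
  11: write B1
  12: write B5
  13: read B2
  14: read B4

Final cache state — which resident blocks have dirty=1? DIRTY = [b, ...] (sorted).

DIRTY = [6]

  0 | W B7 → L1 miss [D]
  1 | R B2 → L2 miss [-]
  2 | W B0 → L0 miss [D]
  3 | W B0 → L0 hit [D]
  4 | R B8 → L2 miss [-]
  5 | R B8 → L2 hit [-]
  6 | W B7 → L1 hit [D]
  7 | W B7 → L1 hit [D]
  8 | R B2 → L2 miss [-]
  9 | R B6 → L0 miss wb→B0 [-]
  10 | W B6 → L0 hit [D]
  11 | W B1 → L1 miss wb→B7 [D]
  12 | W B5 → L2 miss [D]
  13 | R B2 → L2 miss wb→B5 [-]
  14 | R B4 → L1 miss wb→B1 [-]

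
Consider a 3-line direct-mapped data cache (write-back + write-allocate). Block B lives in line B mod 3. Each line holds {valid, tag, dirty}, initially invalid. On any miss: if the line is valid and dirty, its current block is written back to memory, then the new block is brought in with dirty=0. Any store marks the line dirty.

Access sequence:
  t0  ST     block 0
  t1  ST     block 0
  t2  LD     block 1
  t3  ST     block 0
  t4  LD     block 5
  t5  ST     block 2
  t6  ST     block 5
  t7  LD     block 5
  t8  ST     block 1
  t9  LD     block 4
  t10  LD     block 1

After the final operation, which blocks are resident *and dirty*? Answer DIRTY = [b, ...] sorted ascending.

0: W B0 → L0 miss [D]
1: W B0 → L0 hit [D]
2: R B1 → L1 miss [-]
3: W B0 → L0 hit [D]
4: R B5 → L2 miss [-]
5: W B2 → L2 miss [D]
6: W B5 → L2 miss wb→B2 [D]
7: R B5 → L2 hit [D]
8: W B1 → L1 hit [D]
9: R B4 → L1 miss wb→B1 [-]
10: R B1 → L1 miss [-]

DIRTY = [0, 5]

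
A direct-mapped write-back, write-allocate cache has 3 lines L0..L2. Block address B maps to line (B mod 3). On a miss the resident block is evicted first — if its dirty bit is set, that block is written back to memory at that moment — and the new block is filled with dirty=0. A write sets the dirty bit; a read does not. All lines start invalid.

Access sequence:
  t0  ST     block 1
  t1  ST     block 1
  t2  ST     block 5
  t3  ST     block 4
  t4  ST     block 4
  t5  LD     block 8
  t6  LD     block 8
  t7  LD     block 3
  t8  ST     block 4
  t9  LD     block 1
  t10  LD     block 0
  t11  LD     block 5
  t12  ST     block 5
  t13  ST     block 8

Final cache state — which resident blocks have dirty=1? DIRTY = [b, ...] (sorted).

0: W B1 → L1 miss [D]
1: W B1 → L1 hit [D]
2: W B5 → L2 miss [D]
3: W B4 → L1 miss wb→B1 [D]
4: W B4 → L1 hit [D]
5: R B8 → L2 miss wb→B5 [-]
6: R B8 → L2 hit [-]
7: R B3 → L0 miss [-]
8: W B4 → L1 hit [D]
9: R B1 → L1 miss wb→B4 [-]
10: R B0 → L0 miss [-]
11: R B5 → L2 miss [-]
12: W B5 → L2 hit [D]
13: W B8 → L2 miss wb→B5 [D]

DIRTY = [8]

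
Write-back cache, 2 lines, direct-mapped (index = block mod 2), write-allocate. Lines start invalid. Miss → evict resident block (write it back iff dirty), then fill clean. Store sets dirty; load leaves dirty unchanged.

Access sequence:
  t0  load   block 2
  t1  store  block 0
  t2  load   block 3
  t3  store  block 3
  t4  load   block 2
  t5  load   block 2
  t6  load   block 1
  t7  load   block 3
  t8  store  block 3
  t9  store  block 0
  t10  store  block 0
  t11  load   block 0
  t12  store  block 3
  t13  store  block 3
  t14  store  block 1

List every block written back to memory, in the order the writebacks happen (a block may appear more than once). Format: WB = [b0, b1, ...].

0: R B2 → L0 miss [-]
1: W B0 → L0 miss [D]
2: R B3 → L1 miss [-]
3: W B3 → L1 hit [D]
4: R B2 → L0 miss wb→B0 [-]
5: R B2 → L0 hit [-]
6: R B1 → L1 miss wb→B3 [-]
7: R B3 → L1 miss [-]
8: W B3 → L1 hit [D]
9: W B0 → L0 miss [D]
10: W B0 → L0 hit [D]
11: R B0 → L0 hit [D]
12: W B3 → L1 hit [D]
13: W B3 → L1 hit [D]
14: W B1 → L1 miss wb→B3 [D]

WB = [0, 3, 3]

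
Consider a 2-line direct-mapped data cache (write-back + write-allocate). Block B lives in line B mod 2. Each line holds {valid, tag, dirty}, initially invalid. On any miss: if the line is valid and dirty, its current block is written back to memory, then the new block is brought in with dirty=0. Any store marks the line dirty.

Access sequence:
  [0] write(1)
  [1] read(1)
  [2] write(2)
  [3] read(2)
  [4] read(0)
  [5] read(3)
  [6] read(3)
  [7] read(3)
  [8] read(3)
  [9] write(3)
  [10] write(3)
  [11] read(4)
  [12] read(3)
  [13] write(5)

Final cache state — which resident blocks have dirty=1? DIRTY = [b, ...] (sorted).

0: W B1 → L1 miss [D]
1: R B1 → L1 hit [D]
2: W B2 → L0 miss [D]
3: R B2 → L0 hit [D]
4: R B0 → L0 miss wb→B2 [-]
5: R B3 → L1 miss wb→B1 [-]
6: R B3 → L1 hit [-]
7: R B3 → L1 hit [-]
8: R B3 → L1 hit [-]
9: W B3 → L1 hit [D]
10: W B3 → L1 hit [D]
11: R B4 → L0 miss [-]
12: R B3 → L1 hit [D]
13: W B5 → L1 miss wb→B3 [D]

DIRTY = [5]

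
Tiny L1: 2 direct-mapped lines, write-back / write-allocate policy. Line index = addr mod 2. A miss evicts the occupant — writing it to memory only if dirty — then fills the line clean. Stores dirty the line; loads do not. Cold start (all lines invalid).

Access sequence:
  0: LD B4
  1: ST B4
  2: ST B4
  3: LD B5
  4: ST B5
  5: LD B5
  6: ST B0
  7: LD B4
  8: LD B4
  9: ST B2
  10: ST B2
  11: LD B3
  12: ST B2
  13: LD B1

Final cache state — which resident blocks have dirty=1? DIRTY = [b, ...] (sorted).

DIRTY = [2]

  0 | R B4 → L0 miss [-]
  1 | W B4 → L0 hit [D]
  2 | W B4 → L0 hit [D]
  3 | R B5 → L1 miss [-]
  4 | W B5 → L1 hit [D]
  5 | R B5 → L1 hit [D]
  6 | W B0 → L0 miss wb→B4 [D]
  7 | R B4 → L0 miss wb→B0 [-]
  8 | R B4 → L0 hit [-]
  9 | W B2 → L0 miss [D]
  10 | W B2 → L0 hit [D]
  11 | R B3 → L1 miss wb→B5 [-]
  12 | W B2 → L0 hit [D]
  13 | R B1 → L1 miss [-]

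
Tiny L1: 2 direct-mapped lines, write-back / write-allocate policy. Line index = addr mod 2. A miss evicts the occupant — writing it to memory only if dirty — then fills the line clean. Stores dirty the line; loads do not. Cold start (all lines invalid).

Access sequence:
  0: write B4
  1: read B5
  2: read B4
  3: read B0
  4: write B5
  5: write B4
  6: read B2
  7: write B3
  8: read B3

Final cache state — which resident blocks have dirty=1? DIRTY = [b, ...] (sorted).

DIRTY = [3]

0: W B4 → L0 miss [D]
1: R B5 → L1 miss [-]
2: R B4 → L0 hit [D]
3: R B0 → L0 miss wb→B4 [-]
4: W B5 → L1 hit [D]
5: W B4 → L0 miss [D]
6: R B2 → L0 miss wb→B4 [-]
7: W B3 → L1 miss wb→B5 [D]
8: R B3 → L1 hit [D]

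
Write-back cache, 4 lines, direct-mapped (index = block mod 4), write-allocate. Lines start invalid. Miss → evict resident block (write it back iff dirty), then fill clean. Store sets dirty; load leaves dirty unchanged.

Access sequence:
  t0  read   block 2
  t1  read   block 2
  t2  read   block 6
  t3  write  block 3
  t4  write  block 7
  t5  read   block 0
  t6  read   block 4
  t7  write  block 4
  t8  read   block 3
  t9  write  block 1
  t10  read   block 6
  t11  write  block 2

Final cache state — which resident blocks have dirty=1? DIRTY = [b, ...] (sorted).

0: R B2 → L2 miss [-]
1: R B2 → L2 hit [-]
2: R B6 → L2 miss [-]
3: W B3 → L3 miss [D]
4: W B7 → L3 miss wb→B3 [D]
5: R B0 → L0 miss [-]
6: R B4 → L0 miss [-]
7: W B4 → L0 hit [D]
8: R B3 → L3 miss wb→B7 [-]
9: W B1 → L1 miss [D]
10: R B6 → L2 hit [-]
11: W B2 → L2 miss [D]

DIRTY = [1, 2, 4]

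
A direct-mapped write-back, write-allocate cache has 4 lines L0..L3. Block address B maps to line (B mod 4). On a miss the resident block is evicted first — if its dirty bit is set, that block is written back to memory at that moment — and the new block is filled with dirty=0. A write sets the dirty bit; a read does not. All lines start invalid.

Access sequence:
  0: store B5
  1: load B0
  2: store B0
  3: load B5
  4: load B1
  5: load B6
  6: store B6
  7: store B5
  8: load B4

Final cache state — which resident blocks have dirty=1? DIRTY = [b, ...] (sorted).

DIRTY = [5, 6]

0: W B5 -> L1 miss  d=D]
1: R B0 -> L0 miss  d=-]
2: W B0 -> L0 hit  d=D]
3: R B5 -> L1 hit  d=D]
4: R B1 -> L1 miss wb->B5  d=-]
5: R B6 -> L2 miss  d=-]
6: W B6 -> L2 hit  d=D]
7: W B5 -> L1 miss  d=D]
8: R B4 -> L0 miss wb->B0  d=-]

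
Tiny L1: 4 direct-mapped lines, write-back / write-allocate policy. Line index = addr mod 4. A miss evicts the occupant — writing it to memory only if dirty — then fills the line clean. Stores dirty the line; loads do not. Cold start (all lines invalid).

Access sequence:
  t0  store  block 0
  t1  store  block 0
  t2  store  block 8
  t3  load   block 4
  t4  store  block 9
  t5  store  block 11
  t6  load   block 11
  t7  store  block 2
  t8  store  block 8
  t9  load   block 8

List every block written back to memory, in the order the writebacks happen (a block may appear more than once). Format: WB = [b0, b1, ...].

WB = [0, 8]

  0 | W B0 → L0 miss [D]
  1 | W B0 → L0 hit [D]
  2 | W B8 → L0 miss wb→B0 [D]
  3 | R B4 → L0 miss wb→B8 [-]
  4 | W B9 → L1 miss [D]
  5 | W B11 → L3 miss [D]
  6 | R B11 → L3 hit [D]
  7 | W B2 → L2 miss [D]
  8 | W B8 → L0 miss [D]
  9 | R B8 → L0 hit [D]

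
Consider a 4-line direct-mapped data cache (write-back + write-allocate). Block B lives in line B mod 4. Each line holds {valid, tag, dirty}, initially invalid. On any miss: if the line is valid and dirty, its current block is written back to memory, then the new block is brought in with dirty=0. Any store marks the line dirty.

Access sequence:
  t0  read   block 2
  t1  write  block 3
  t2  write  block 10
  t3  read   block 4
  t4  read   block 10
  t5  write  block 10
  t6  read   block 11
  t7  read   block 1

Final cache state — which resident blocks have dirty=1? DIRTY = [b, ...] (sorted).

0: R B2 → L2 miss [-]
1: W B3 → L3 miss [D]
2: W B10 → L2 miss [D]
3: R B4 → L0 miss [-]
4: R B10 → L2 hit [D]
5: W B10 → L2 hit [D]
6: R B11 → L3 miss wb→B3 [-]
7: R B1 → L1 miss [-]

DIRTY = [10]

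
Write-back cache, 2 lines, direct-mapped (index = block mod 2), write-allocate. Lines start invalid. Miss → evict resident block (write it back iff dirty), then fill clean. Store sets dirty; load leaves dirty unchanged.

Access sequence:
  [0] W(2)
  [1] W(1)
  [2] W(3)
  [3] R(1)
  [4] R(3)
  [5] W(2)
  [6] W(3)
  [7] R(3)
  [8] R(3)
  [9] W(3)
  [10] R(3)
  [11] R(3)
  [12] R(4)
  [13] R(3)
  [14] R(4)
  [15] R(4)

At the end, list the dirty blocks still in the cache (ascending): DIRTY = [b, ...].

DIRTY = [3]

0: W B2 → L0 miss [D]
1: W B1 → L1 miss [D]
2: W B3 → L1 miss wb→B1 [D]
3: R B1 → L1 miss wb→B3 [-]
4: R B3 → L1 miss [-]
5: W B2 → L0 hit [D]
6: W B3 → L1 hit [D]
7: R B3 → L1 hit [D]
8: R B3 → L1 hit [D]
9: W B3 → L1 hit [D]
10: R B3 → L1 hit [D]
11: R B3 → L1 hit [D]
12: R B4 → L0 miss wb→B2 [-]
13: R B3 → L1 hit [D]
14: R B4 → L0 hit [-]
15: R B4 → L0 hit [-]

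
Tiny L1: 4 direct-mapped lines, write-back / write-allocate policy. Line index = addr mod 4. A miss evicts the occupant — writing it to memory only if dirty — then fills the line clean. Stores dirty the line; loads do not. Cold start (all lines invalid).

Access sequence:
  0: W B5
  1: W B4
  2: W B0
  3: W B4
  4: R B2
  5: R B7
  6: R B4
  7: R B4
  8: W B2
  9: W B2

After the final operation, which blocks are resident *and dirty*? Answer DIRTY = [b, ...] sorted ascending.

  0 | W B5 → L1 miss [D]
  1 | W B4 → L0 miss [D]
  2 | W B0 → L0 miss wb→B4 [D]
  3 | W B4 → L0 miss wb→B0 [D]
  4 | R B2 → L2 miss [-]
  5 | R B7 → L3 miss [-]
  6 | R B4 → L0 hit [D]
  7 | R B4 → L0 hit [D]
  8 | W B2 → L2 hit [D]
  9 | W B2 → L2 hit [D]

DIRTY = [2, 4, 5]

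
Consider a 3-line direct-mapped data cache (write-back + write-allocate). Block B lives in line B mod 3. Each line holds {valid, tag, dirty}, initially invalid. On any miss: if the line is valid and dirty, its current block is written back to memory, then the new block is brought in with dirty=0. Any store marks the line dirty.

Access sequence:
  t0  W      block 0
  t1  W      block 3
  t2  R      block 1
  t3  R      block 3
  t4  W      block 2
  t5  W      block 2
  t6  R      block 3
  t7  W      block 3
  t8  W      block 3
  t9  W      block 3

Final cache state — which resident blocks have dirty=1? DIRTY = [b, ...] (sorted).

DIRTY = [2, 3]

  0 | W B0 → L0 miss [D]
  1 | W B3 → L0 miss wb→B0 [D]
  2 | R B1 → L1 miss [-]
  3 | R B3 → L0 hit [D]
  4 | W B2 → L2 miss [D]
  5 | W B2 → L2 hit [D]
  6 | R B3 → L0 hit [D]
  7 | W B3 → L0 hit [D]
  8 | W B3 → L0 hit [D]
  9 | W B3 → L0 hit [D]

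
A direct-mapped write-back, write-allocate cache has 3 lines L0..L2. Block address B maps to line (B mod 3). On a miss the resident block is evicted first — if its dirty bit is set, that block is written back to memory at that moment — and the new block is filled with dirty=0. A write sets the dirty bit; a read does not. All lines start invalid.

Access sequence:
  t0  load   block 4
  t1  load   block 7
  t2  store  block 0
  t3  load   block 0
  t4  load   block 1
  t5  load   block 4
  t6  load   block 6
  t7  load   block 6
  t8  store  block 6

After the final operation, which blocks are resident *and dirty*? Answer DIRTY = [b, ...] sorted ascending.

  0 | R B4 → L1 miss [-]
  1 | R B7 → L1 miss [-]
  2 | W B0 → L0 miss [D]
  3 | R B0 → L0 hit [D]
  4 | R B1 → L1 miss [-]
  5 | R B4 → L1 miss [-]
  6 | R B6 → L0 miss wb→B0 [-]
  7 | R B6 → L0 hit [-]
  8 | W B6 → L0 hit [D]

DIRTY = [6]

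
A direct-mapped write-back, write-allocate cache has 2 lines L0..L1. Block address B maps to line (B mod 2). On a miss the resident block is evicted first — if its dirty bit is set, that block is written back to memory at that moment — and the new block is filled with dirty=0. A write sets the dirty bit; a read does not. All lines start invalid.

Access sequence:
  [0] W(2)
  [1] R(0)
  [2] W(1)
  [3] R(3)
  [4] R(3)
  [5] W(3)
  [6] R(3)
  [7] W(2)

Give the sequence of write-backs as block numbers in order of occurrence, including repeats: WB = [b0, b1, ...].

WB = [2, 1]

0: W B2 -> L0 miss  d=D]
1: R B0 -> L0 miss wb->B2  d=-]
2: W B1 -> L1 miss  d=D]
3: R B3 -> L1 miss wb->B1  d=-]
4: R B3 -> L1 hit  d=-]
5: W B3 -> L1 hit  d=D]
6: R B3 -> L1 hit  d=D]
7: W B2 -> L0 miss  d=D]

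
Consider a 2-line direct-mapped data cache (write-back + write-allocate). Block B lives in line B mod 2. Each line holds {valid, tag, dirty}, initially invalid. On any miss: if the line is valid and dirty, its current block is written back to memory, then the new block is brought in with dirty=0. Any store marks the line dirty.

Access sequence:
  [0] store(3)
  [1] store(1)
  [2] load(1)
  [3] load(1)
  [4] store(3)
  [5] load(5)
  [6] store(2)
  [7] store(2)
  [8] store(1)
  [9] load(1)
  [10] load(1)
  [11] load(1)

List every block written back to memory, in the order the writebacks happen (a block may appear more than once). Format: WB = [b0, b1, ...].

0: W B3 -> L1 miss  d=D]
1: W B1 -> L1 miss wb->B3  d=D]
2: R B1 -> L1 hit  d=D]
3: R B1 -> L1 hit  d=D]
4: W B3 -> L1 miss wb->B1  d=D]
5: R B5 -> L1 miss wb->B3  d=-]
6: W B2 -> L0 miss  d=D]
7: W B2 -> L0 hit  d=D]
8: W B1 -> L1 miss  d=D]
9: R B1 -> L1 hit  d=D]
10: R B1 -> L1 hit  d=D]
11: R B1 -> L1 hit  d=D]

WB = [3, 1, 3]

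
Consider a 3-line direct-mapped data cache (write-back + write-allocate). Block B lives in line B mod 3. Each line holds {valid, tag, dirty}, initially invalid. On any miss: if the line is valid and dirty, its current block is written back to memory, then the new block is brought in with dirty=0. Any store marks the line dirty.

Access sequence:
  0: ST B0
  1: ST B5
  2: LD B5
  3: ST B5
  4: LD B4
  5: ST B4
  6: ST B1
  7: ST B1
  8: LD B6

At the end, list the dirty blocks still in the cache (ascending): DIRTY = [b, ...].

DIRTY = [1, 5]

0: W B0 -> L0 miss  d=D]
1: W B5 -> L2 miss  d=D]
2: R B5 -> L2 hit  d=D]
3: W B5 -> L2 hit  d=D]
4: R B4 -> L1 miss  d=-]
5: W B4 -> L1 hit  d=D]
6: W B1 -> L1 miss wb->B4  d=D]
7: W B1 -> L1 hit  d=D]
8: R B6 -> L0 miss wb->B0  d=-]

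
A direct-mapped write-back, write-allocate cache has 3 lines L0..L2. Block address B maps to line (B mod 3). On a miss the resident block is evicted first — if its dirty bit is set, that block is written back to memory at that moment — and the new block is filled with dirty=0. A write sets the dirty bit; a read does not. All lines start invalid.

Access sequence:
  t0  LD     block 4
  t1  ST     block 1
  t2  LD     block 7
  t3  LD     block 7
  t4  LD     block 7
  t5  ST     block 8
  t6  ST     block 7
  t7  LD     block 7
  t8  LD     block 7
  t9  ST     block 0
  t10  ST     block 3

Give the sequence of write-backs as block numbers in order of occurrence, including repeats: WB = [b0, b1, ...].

0: R B4 → L1 miss [-]
1: W B1 → L1 miss [D]
2: R B7 → L1 miss wb→B1 [-]
3: R B7 → L1 hit [-]
4: R B7 → L1 hit [-]
5: W B8 → L2 miss [D]
6: W B7 → L1 hit [D]
7: R B7 → L1 hit [D]
8: R B7 → L1 hit [D]
9: W B0 → L0 miss [D]
10: W B3 → L0 miss wb→B0 [D]

WB = [1, 0]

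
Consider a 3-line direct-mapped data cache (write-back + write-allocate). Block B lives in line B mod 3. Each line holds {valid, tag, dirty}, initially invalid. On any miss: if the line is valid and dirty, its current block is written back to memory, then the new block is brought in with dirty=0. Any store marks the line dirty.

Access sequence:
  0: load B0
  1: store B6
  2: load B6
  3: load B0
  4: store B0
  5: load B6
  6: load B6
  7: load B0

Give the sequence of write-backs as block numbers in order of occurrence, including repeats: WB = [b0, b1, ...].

WB = [6, 0]

  0 | R B0 → L0 miss [-]
  1 | W B6 → L0 miss [D]
  2 | R B6 → L0 hit [D]
  3 | R B0 → L0 miss wb→B6 [-]
  4 | W B0 → L0 hit [D]
  5 | R B6 → L0 miss wb→B0 [-]
  6 | R B6 → L0 hit [-]
  7 | R B0 → L0 miss [-]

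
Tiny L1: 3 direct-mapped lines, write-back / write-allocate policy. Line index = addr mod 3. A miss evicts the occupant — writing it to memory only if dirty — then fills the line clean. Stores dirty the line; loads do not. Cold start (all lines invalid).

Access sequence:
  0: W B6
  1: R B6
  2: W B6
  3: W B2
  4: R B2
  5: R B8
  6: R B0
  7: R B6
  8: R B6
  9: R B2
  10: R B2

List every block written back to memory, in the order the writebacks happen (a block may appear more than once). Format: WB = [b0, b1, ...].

WB = [2, 6]

0: W B6 -> L0 miss  d=D]
1: R B6 -> L0 hit  d=D]
2: W B6 -> L0 hit  d=D]
3: W B2 -> L2 miss  d=D]
4: R B2 -> L2 hit  d=D]
5: R B8 -> L2 miss wb->B2  d=-]
6: R B0 -> L0 miss wb->B6  d=-]
7: R B6 -> L0 miss  d=-]
8: R B6 -> L0 hit  d=-]
9: R B2 -> L2 miss  d=-]
10: R B2 -> L2 hit  d=-]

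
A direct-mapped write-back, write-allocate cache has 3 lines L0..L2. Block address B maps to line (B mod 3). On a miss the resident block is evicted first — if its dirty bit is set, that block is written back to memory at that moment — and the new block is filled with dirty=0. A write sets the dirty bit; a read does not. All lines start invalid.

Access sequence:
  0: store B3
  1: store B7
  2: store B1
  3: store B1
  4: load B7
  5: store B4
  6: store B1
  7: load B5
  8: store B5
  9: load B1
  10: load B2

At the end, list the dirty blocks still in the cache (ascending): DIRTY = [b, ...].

0: W B3 -> L0 miss  d=D]
1: W B7 -> L1 miss  d=D]
2: W B1 -> L1 miss wb->B7  d=D]
3: W B1 -> L1 hit  d=D]
4: R B7 -> L1 miss wb->B1  d=-]
5: W B4 -> L1 miss  d=D]
6: W B1 -> L1 miss wb->B4  d=D]
7: R B5 -> L2 miss  d=-]
8: W B5 -> L2 hit  d=D]
9: R B1 -> L1 hit  d=D]
10: R B2 -> L2 miss wb->B5  d=-]

DIRTY = [1, 3]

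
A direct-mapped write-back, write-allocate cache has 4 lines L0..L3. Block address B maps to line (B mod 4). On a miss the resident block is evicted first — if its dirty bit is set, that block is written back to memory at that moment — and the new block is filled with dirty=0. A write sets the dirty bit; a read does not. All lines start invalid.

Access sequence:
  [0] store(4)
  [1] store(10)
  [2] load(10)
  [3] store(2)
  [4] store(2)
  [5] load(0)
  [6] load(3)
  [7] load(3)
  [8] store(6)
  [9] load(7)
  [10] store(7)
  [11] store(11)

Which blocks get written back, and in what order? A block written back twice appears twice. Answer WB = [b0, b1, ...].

0: W B4 -> L0 miss  d=D]
1: W B10 -> L2 miss  d=D]
2: R B10 -> L2 hit  d=D]
3: W B2 -> L2 miss wb->B10  d=D]
4: W B2 -> L2 hit  d=D]
5: R B0 -> L0 miss wb->B4  d=-]
6: R B3 -> L3 miss  d=-]
7: R B3 -> L3 hit  d=-]
8: W B6 -> L2 miss wb->B2  d=D]
9: R B7 -> L3 miss  d=-]
10: W B7 -> L3 hit  d=D]
11: W B11 -> L3 miss wb->B7  d=D]

WB = [10, 4, 2, 7]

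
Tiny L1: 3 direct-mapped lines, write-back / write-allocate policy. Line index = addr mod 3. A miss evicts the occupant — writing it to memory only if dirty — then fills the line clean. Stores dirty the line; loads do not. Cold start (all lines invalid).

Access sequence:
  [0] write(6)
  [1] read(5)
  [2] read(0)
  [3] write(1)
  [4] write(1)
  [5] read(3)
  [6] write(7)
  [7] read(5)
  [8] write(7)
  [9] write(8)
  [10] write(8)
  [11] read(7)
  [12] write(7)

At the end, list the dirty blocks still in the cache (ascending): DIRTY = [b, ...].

0: W B6 -> L0 miss  d=D]
1: R B5 -> L2 miss  d=-]
2: R B0 -> L0 miss wb->B6  d=-]
3: W B1 -> L1 miss  d=D]
4: W B1 -> L1 hit  d=D]
5: R B3 -> L0 miss  d=-]
6: W B7 -> L1 miss wb->B1  d=D]
7: R B5 -> L2 hit  d=-]
8: W B7 -> L1 hit  d=D]
9: W B8 -> L2 miss  d=D]
10: W B8 -> L2 hit  d=D]
11: R B7 -> L1 hit  d=D]
12: W B7 -> L1 hit  d=D]

DIRTY = [7, 8]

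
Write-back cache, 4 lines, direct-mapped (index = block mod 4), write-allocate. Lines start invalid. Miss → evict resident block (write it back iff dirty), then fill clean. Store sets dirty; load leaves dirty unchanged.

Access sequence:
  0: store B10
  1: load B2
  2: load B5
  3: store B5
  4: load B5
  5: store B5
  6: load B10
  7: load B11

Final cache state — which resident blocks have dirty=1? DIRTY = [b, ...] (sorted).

0: W B10 → L2 miss [D]
1: R B2 → L2 miss wb→B10 [-]
2: R B5 → L1 miss [-]
3: W B5 → L1 hit [D]
4: R B5 → L1 hit [D]
5: W B5 → L1 hit [D]
6: R B10 → L2 miss [-]
7: R B11 → L3 miss [-]

DIRTY = [5]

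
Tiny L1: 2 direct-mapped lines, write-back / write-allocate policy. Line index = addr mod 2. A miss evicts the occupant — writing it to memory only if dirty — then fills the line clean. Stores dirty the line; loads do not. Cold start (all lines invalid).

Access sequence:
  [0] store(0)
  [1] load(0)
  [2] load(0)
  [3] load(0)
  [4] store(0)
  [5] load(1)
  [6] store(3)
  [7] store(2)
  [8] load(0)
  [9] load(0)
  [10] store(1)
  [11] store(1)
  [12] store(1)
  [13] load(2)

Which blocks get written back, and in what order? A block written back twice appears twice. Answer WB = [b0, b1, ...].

WB = [0, 2, 3]

  0 | W B0 → L0 miss [D]
  1 | R B0 → L0 hit [D]
  2 | R B0 → L0 hit [D]
  3 | R B0 → L0 hit [D]
  4 | W B0 → L0 hit [D]
  5 | R B1 → L1 miss [-]
  6 | W B3 → L1 miss [D]
  7 | W B2 → L0 miss wb→B0 [D]
  8 | R B0 → L0 miss wb→B2 [-]
  9 | R B0 → L0 hit [-]
  10 | W B1 → L1 miss wb→B3 [D]
  11 | W B1 → L1 hit [D]
  12 | W B1 → L1 hit [D]
  13 | R B2 → L0 miss [-]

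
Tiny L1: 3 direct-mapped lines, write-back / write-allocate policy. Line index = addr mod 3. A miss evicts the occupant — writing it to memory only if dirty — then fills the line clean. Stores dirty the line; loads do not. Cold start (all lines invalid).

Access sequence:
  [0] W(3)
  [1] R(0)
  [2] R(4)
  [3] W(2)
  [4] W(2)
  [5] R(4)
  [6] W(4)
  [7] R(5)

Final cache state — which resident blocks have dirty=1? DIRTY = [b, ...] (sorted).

DIRTY = [4]

  0 | W B3 → L0 miss [D]
  1 | R B0 → L0 miss wb→B3 [-]
  2 | R B4 → L1 miss [-]
  3 | W B2 → L2 miss [D]
  4 | W B2 → L2 hit [D]
  5 | R B4 → L1 hit [-]
  6 | W B4 → L1 hit [D]
  7 | R B5 → L2 miss wb→B2 [-]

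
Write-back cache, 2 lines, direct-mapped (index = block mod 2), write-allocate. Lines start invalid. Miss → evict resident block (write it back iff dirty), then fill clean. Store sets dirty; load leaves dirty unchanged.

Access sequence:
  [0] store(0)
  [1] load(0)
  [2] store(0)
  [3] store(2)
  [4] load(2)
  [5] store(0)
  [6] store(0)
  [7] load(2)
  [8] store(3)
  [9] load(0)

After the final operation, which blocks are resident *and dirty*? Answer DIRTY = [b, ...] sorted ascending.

DIRTY = [3]

  0 | W B0 → L0 miss [D]
  1 | R B0 → L0 hit [D]
  2 | W B0 → L0 hit [D]
  3 | W B2 → L0 miss wb→B0 [D]
  4 | R B2 → L0 hit [D]
  5 | W B0 → L0 miss wb→B2 [D]
  6 | W B0 → L0 hit [D]
  7 | R B2 → L0 miss wb→B0 [-]
  8 | W B3 → L1 miss [D]
  9 | R B0 → L0 miss [-]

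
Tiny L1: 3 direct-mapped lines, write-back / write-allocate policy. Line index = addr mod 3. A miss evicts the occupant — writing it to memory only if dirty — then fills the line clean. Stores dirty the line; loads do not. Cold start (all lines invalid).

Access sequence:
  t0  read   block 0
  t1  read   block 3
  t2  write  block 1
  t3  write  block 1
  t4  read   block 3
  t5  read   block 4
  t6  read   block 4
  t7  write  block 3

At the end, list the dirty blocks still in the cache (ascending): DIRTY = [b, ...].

DIRTY = [3]

0: R B0 -> L0 miss  d=-]
1: R B3 -> L0 miss  d=-]
2: W B1 -> L1 miss  d=D]
3: W B1 -> L1 hit  d=D]
4: R B3 -> L0 hit  d=-]
5: R B4 -> L1 miss wb->B1  d=-]
6: R B4 -> L1 hit  d=-]
7: W B3 -> L0 hit  d=D]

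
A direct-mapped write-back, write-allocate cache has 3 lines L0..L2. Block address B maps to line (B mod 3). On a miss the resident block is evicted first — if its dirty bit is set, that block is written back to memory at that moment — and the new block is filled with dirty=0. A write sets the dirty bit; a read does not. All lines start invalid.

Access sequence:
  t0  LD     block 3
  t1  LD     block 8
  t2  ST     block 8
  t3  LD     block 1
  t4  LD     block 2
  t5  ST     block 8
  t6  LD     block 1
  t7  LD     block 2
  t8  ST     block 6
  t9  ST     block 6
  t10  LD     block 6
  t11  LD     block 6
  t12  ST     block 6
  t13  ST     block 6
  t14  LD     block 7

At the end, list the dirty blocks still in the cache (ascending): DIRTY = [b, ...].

DIRTY = [6]

0: R B3 → L0 miss [-]
1: R B8 → L2 miss [-]
2: W B8 → L2 hit [D]
3: R B1 → L1 miss [-]
4: R B2 → L2 miss wb→B8 [-]
5: W B8 → L2 miss [D]
6: R B1 → L1 hit [-]
7: R B2 → L2 miss wb→B8 [-]
8: W B6 → L0 miss [D]
9: W B6 → L0 hit [D]
10: R B6 → L0 hit [D]
11: R B6 → L0 hit [D]
12: W B6 → L0 hit [D]
13: W B6 → L0 hit [D]
14: R B7 → L1 miss [-]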